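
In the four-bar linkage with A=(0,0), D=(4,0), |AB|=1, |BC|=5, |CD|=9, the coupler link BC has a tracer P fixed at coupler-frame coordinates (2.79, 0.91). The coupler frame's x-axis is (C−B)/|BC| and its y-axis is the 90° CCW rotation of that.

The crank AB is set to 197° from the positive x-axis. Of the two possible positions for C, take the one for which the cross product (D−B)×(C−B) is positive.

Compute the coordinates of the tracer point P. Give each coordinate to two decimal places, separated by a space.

-3.51 1.15

A=(0,0), D=(4.00,0)
B = A + 1.00·(cos197°, sin197°) = (-0.9563, -0.2924)
|BD| = 4.9649
circle(B,5.00) ∩ circle(D,9.00): a=-3.1571, h=3.8772
  candidates: C₊=(-4.3363,3.3922) cross=19.250; C₋=(-3.8796,-4.3488) cross=-19.250
  mode + wants cross > 0 → take C=(-4.3363,3.3922) (cross=19.250)
ex = (C−B)/|BC| = (-0.6760,0.7369); ey = (-0.7369,-0.6760)
P = B + 2.79·ex + 0.91·ey = (-3.5129,1.1485)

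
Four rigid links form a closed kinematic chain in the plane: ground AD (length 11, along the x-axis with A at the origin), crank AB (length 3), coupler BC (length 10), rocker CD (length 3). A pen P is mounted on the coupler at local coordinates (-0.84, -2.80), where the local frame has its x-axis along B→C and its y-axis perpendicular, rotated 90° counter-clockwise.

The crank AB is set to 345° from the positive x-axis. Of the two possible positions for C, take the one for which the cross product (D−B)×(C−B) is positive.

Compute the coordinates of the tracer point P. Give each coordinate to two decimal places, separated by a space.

A=(0,0), D=(11.00,0)
B = A + 3.00·(cos345°, sin345°) = (2.8978, -0.7765)
|BD| = 8.1393
circle(B,10.00) ∩ circle(D,3.00): a=9.6598, h=2.5862
  candidates: C₊=(12.2668,2.7194) cross=21.050; C₋=(12.7602,-2.4293) cross=-21.050
  mode + wants cross > 0 → take C=(12.2668,2.7194) (cross=21.050)
ex = (C−B)/|BC| = (0.9369,0.3496); ey = (-0.3496,0.9369)
P = B + -0.84·ex + -2.80·ey = (3.0896,-3.6934)

3.09 -3.69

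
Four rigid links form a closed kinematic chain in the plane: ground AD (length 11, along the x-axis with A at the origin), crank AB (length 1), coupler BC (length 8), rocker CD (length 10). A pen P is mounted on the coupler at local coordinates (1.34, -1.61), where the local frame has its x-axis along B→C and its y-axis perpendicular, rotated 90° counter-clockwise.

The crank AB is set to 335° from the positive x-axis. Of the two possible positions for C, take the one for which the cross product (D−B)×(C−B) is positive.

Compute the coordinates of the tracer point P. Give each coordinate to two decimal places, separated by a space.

A=(0,0), D=(11.00,0)
B = A + 1.00·(cos335°, sin335°) = (0.9063, -0.4226)
|BD| = 10.1025
circle(B,8.00) ∩ circle(D,10.00): a=3.2695, h=7.3014
  candidates: C₊=(3.8675,7.0091) cross=73.762; C₋=(4.4784,-7.5808) cross=-73.762
  mode + wants cross > 0 → take C=(3.8675,7.0091) (cross=73.762)
ex = (C−B)/|BC| = (0.3702,0.9290); ey = (-0.9290,0.3702)
P = B + 1.34·ex + -1.61·ey = (2.8980,0.2263)

2.90 0.23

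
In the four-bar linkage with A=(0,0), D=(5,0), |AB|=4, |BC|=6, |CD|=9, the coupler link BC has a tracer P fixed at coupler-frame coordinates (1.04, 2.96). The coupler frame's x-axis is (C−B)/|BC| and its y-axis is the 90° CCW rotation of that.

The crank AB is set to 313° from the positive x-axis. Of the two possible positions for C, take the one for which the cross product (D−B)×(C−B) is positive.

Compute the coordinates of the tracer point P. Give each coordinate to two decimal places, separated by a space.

2.05 -5.99

A=(0,0), D=(5.00,0)
B = A + 4.00·(cos313°, sin313°) = (2.7280, -2.9254)
|BD| = 3.7041
circle(B,6.00) ∩ circle(D,9.00): a=-4.2224, h=4.2628
  candidates: C₊=(-3.2286,-3.6455) cross=15.790; C₋=(3.5048,-8.8749) cross=-15.790
  mode + wants cross > 0 → take C=(-3.2286,-3.6455) (cross=15.790)
ex = (C−B)/|BC| = (-0.9928,-0.1200); ey = (0.1200,-0.9928)
P = B + 1.04·ex + 2.96·ey = (2.0507,-5.9888)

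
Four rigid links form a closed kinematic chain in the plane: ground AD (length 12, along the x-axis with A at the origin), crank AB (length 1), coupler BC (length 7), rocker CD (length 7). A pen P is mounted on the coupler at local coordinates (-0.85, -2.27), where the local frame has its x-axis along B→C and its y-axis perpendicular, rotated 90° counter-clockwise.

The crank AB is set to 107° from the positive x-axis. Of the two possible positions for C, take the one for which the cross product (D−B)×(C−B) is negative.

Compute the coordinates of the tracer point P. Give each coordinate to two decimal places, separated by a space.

A=(0,0), D=(12.00,0)
B = A + 1.00·(cos107°, sin107°) = (-0.2924, 0.9563)
|BD| = 12.3295
circle(B,7.00) ∩ circle(D,7.00): a=6.1648, h=3.3160
  candidates: C₊=(6.1110,3.7842) cross=40.885; C₋=(5.5966,-2.8278) cross=-40.885
  mode - wants cross < 0 → take C=(5.5966,-2.8278) (cross=-40.885)
ex = (C−B)/|BC| = (0.8413,-0.5406); ey = (0.5406,0.8413)
P = B + -0.85·ex + -2.27·ey = (-2.2346,-0.4939)

-2.23 -0.49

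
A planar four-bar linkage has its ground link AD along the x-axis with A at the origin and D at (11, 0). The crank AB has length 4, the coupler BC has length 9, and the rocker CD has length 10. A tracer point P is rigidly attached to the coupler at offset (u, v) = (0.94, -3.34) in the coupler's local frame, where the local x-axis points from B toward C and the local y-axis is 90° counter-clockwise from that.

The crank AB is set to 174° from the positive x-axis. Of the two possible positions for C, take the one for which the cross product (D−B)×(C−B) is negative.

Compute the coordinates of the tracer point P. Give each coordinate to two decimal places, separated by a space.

A=(0,0), D=(11.00,0)
B = A + 4.00·(cos174°, sin174°) = (-3.9781, 0.4181)
|BD| = 14.9839
circle(B,9.00) ∩ circle(D,10.00): a=6.8579, h=5.8283
  candidates: C₊=(3.0398,6.0527) cross=87.330; C₋=(2.7146,-5.5992) cross=-87.330
  mode - wants cross < 0 → take C=(2.7146,-5.5992) (cross=-87.330)
ex = (C−B)/|BC| = (0.7436,-0.6686); ey = (0.6686,0.7436)
P = B + 0.94·ex + -3.34·ey = (-5.5122,-2.6941)

-5.51 -2.69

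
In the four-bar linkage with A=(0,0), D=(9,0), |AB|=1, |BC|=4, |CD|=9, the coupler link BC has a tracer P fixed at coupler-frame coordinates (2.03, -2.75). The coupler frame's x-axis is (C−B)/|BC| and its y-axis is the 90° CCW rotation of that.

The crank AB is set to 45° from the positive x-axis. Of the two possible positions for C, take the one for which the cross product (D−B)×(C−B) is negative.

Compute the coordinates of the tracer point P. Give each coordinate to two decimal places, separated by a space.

-2.08 -1.27

A=(0,0), D=(9.00,0)
B = A + 1.00·(cos45°, sin45°) = (0.7071, 0.7071)
|BD| = 8.3230
circle(B,4.00) ∩ circle(D,9.00): a=0.2566, h=3.9918
  candidates: C₊=(1.3020,4.6626) cross=33.223; C₋=(0.6237,-3.2920) cross=-33.223
  mode - wants cross < 0 → take C=(0.6237,-3.2920) (cross=-33.223)
ex = (C−B)/|BC| = (-0.0209,-0.9998); ey = (0.9998,-0.0209)
P = B + 2.03·ex + -2.75·ey = (-2.0846,-1.2651)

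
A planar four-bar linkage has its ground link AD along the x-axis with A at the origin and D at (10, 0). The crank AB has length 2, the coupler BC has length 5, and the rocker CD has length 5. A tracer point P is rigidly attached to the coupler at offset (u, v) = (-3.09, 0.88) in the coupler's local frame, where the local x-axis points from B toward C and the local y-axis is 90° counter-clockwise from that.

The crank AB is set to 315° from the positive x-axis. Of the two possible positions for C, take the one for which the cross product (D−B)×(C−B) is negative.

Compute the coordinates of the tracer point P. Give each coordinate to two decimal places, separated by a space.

A=(0,0), D=(10.00,0)
B = A + 2.00·(cos315°, sin315°) = (1.4142, -1.4142)
|BD| = 8.7015
circle(B,5.00) ∩ circle(D,5.00): a=4.3507, h=2.4640
  candidates: C₊=(5.3067,1.7241) cross=21.440; C₋=(6.1076,-3.1383) cross=-21.440
  mode - wants cross < 0 → take C=(6.1076,-3.1383) (cross=-21.440)
ex = (C−B)/|BC| = (0.9387,-0.3448); ey = (0.3448,0.9387)
P = B + -3.09·ex + 0.88·ey = (-1.1828,0.4773)

-1.18 0.48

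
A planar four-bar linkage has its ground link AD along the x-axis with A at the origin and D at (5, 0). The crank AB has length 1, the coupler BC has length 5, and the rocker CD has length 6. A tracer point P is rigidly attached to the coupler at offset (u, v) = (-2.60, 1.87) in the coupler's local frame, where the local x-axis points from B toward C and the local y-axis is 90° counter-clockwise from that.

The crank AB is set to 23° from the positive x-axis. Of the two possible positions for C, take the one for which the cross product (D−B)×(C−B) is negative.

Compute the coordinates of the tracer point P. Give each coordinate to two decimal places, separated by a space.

2.67 3.07

A=(0,0), D=(5.00,0)
B = A + 1.00·(cos23°, sin23°) = (0.9205, 0.3907)
|BD| = 4.0982
circle(B,5.00) ∩ circle(D,6.00): a=0.7070, h=4.9498
  candidates: C₊=(2.0962,5.2505) cross=20.285; C₋=(1.1524,-4.6039) cross=-20.285
  mode - wants cross < 0 → take C=(1.1524,-4.6039) (cross=-20.285)
ex = (C−B)/|BC| = (0.0464,-0.9989); ey = (0.9989,0.0464)
P = B + -2.60·ex + 1.87·ey = (2.6679,3.0747)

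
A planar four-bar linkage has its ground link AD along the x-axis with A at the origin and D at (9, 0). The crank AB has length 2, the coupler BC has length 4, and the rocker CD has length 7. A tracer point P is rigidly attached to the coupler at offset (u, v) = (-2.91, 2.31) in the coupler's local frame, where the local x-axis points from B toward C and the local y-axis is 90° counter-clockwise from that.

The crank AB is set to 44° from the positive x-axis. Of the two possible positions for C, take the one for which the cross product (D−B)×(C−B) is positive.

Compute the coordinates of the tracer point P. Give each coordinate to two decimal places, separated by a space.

-2.13 0.36

A=(0,0), D=(9.00,0)
B = A + 2.00·(cos44°, sin44°) = (1.4387, 1.3893)
|BD| = 7.6879
circle(B,4.00) ∩ circle(D,7.00): a=1.6977, h=3.6218
  candidates: C₊=(3.7630,4.6447) cross=27.844; C₋=(2.4539,-2.4797) cross=-27.844
  mode + wants cross > 0 → take C=(3.7630,4.6447) (cross=27.844)
ex = (C−B)/|BC| = (0.5811,0.8139); ey = (-0.8139,0.5811)
P = B + -2.91·ex + 2.31·ey = (-2.1322,0.3633)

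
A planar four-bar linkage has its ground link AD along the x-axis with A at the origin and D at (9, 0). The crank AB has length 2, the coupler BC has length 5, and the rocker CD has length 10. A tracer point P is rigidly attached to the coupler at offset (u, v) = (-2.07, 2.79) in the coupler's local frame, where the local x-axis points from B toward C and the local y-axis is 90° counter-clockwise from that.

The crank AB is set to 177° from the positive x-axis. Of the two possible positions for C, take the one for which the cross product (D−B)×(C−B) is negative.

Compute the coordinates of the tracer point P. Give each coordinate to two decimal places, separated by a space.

A=(0,0), D=(9.00,0)
B = A + 2.00·(cos177°, sin177°) = (-1.9973, 0.1047)
|BD| = 10.9978
circle(B,5.00) ∩ circle(D,10.00): a=2.0891, h=4.5427
  candidates: C₊=(0.1350,4.6272) cross=49.959; C₋=(0.0485,-4.4577) cross=-49.959
  mode - wants cross < 0 → take C=(0.0485,-4.4577) (cross=-49.959)
ex = (C−B)/|BC| = (0.4092,-0.9125); ey = (0.9125,0.4092)
P = B + -2.07·ex + 2.79·ey = (-0.2984,3.1350)

-0.30 3.14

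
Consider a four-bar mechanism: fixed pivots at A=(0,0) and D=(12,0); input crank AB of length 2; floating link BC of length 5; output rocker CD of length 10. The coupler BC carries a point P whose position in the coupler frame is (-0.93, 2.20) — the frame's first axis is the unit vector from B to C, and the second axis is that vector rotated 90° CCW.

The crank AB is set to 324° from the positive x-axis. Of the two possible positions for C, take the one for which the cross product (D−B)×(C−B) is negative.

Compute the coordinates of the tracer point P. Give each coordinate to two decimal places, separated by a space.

A=(0,0), D=(12.00,0)
B = A + 2.00·(cos324°, sin324°) = (1.6180, -1.1756)
|BD| = 10.4483
circle(B,5.00) ∩ circle(D,10.00): a=1.6351, h=4.7251
  candidates: C₊=(2.7111,3.7035) cross=49.369; C₋=(3.7743,-5.6867) cross=-49.369
  mode - wants cross < 0 → take C=(3.7743,-5.6867) (cross=-49.369)
ex = (C−B)/|BC| = (0.4313,-0.9022); ey = (0.9022,0.4313)
P = B + -0.93·ex + 2.20·ey = (3.2019,0.6123)

3.20 0.61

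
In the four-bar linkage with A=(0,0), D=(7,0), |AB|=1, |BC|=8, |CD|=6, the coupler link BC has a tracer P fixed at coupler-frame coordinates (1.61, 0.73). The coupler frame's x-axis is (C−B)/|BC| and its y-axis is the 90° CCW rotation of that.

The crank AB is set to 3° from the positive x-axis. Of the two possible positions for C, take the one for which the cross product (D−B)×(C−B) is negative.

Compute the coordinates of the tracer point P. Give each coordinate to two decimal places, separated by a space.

A=(0,0), D=(7.00,0)
B = A + 1.00·(cos3°, sin3°) = (0.9986, 0.0523)
|BD| = 6.0016
circle(B,8.00) ∩ circle(D,6.00): a=5.3335, h=5.9627
  candidates: C₊=(6.3839,5.9683) cross=35.786; C₋=(6.2799,-5.9566) cross=-35.786
  mode - wants cross < 0 → take C=(6.2799,-5.9566) (cross=-35.786)
ex = (C−B)/|BC| = (0.6602,-0.7511); ey = (0.7511,0.6602)
P = B + 1.61·ex + 0.73·ey = (2.6098,-0.6751)

2.61 -0.68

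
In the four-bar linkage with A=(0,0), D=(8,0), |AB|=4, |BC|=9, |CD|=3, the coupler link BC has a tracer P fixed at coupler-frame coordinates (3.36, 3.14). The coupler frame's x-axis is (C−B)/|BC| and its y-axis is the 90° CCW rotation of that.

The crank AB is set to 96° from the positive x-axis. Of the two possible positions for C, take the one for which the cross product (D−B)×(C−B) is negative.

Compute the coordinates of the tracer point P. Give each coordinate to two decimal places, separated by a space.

A=(0,0), D=(8.00,0)
B = A + 4.00·(cos96°, sin96°) = (-0.4181, 3.9781)
|BD| = 9.3107
circle(B,9.00) ∩ circle(D,3.00): a=8.5219, h=2.8944
  candidates: C₊=(8.5234,2.9540) cross=26.949; C₋=(6.0501,-2.2799) cross=-26.949
  mode - wants cross < 0 → take C=(6.0501,-2.2799) (cross=-26.949)
ex = (C−B)/|BC| = (0.7187,-0.6953); ey = (0.6953,0.7187)
P = B + 3.36·ex + 3.14·ey = (4.1800,3.8985)

4.18 3.90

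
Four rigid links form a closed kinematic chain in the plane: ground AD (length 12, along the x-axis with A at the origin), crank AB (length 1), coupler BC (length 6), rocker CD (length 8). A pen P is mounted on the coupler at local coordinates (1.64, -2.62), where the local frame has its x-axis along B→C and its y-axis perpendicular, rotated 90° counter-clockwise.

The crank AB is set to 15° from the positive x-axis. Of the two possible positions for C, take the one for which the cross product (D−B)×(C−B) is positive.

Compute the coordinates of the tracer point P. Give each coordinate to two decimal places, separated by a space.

3.96 -0.51

A=(0,0), D=(12.00,0)
B = A + 1.00·(cos15°, sin15°) = (0.9659, 0.2588)
|BD| = 11.0371
circle(B,6.00) ∩ circle(D,8.00): a=4.2501, h=4.2352
  candidates: C₊=(5.3142,4.3932) cross=46.744; C₋=(5.1155,-4.0748) cross=-46.744
  mode + wants cross > 0 → take C=(5.3142,4.3932) (cross=46.744)
ex = (C−B)/|BC| = (0.7247,0.6891); ey = (-0.6891,0.7247)
P = B + 1.64·ex + -2.62·ey = (3.9598,-0.5099)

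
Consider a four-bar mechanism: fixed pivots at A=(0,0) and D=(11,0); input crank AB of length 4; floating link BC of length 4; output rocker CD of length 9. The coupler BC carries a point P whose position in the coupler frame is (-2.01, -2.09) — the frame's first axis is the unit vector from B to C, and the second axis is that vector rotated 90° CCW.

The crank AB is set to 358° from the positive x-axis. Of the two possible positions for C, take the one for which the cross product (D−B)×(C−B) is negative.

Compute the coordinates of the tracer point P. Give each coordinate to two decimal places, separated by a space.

A=(0,0), D=(11.00,0)
B = A + 4.00·(cos358°, sin358°) = (3.9976, -0.1396)
|BD| = 7.0038
circle(B,4.00) ∩ circle(D,9.00): a=-1.1384, h=3.8346
  candidates: C₊=(2.7830,3.6715) cross=26.857; C₋=(2.9358,-3.9961) cross=-26.857
  mode - wants cross < 0 → take C=(2.9358,-3.9961) (cross=-26.857)
ex = (C−B)/|BC| = (-0.2654,-0.9641); ey = (0.9641,-0.2654)
P = B + -2.01·ex + -2.09·ey = (2.5161,2.3531)

2.52 2.35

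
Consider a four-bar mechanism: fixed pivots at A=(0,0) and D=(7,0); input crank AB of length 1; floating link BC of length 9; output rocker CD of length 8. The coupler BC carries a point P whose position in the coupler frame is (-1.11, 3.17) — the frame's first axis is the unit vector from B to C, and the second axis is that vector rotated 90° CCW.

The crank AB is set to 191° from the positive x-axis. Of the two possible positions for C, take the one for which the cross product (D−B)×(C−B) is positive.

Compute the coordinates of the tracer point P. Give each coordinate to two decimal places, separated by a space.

A=(0,0), D=(7.00,0)
B = A + 1.00·(cos191°, sin191°) = (-0.9816, -0.1908)
|BD| = 7.9839
circle(B,9.00) ∩ circle(D,8.00): a=5.0566, h=7.4452
  candidates: C₊=(3.8956,7.3731) cross=59.442; C₋=(4.2515,-7.5130) cross=-59.442
  mode + wants cross > 0 → take C=(3.8956,7.3731) (cross=59.442)
ex = (C−B)/|BC| = (0.5419,0.8404); ey = (-0.8404,0.5419)
P = B + -1.11·ex + 3.17·ey = (-4.2473,0.5942)

-4.25 0.59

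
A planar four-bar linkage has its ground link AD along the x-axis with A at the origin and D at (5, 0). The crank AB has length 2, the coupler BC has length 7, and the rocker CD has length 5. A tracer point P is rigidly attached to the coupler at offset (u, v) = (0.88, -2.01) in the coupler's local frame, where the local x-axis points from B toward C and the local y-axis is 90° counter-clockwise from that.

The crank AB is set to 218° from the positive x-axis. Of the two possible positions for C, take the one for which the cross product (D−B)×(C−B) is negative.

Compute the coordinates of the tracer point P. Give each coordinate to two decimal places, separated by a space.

A=(0,0), D=(5.00,0)
B = A + 2.00·(cos218°, sin218°) = (-1.5760, -1.2313)
|BD| = 6.6903
circle(B,7.00) ∩ circle(D,5.00): a=5.1388, h=4.7532
  candidates: C₊=(2.6002,4.3864) cross=31.800; C₋=(4.3498,-4.9575) cross=-31.800
  mode - wants cross < 0 → take C=(4.3498,-4.9575) (cross=-31.800)
ex = (C−B)/|BC| = (0.8465,-0.5323); ey = (0.5323,0.8465)
P = B + 0.88·ex + -2.01·ey = (-1.9010,-3.4013)

-1.90 -3.40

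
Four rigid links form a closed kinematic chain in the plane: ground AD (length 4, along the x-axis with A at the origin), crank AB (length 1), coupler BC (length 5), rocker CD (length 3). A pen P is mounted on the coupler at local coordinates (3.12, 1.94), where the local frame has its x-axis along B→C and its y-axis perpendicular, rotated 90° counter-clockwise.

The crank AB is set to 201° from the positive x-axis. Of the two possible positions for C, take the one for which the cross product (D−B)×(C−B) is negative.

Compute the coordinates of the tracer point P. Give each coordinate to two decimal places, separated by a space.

2.74 -0.30

A=(0,0), D=(4.00,0)
B = A + 1.00·(cos201°, sin201°) = (-0.9336, -0.3584)
|BD| = 4.9466
circle(B,5.00) ∩ circle(D,3.00): a=4.0906, h=2.8753
  candidates: C₊=(2.9379,2.8057) cross=14.223; C₋=(3.3545,-2.9297) cross=-14.223
  mode - wants cross < 0 → take C=(3.3545,-2.9297) (cross=-14.223)
ex = (C−B)/|BC| = (0.8576,-0.5143); ey = (0.5143,0.8576)
P = B + 3.12·ex + 1.94·ey = (2.7399,-0.2991)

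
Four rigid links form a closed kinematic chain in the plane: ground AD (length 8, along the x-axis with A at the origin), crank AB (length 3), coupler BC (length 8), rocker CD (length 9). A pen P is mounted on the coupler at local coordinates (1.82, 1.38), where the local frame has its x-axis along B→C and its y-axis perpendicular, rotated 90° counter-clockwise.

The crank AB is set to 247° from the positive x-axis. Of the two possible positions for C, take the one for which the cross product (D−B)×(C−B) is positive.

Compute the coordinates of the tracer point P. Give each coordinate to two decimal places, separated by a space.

-2.13 -0.69

A=(0,0), D=(8.00,0)
B = A + 3.00·(cos247°, sin247°) = (-1.1722, -2.7615)
|BD| = 9.5789
circle(B,8.00) ∩ circle(D,9.00): a=3.9021, h=6.9838
  candidates: C₊=(0.5508,5.0507) cross=66.897; C₋=(4.5776,-8.3239) cross=-66.897
  mode + wants cross > 0 → take C=(0.5508,5.0507) (cross=66.897)
ex = (C−B)/|BC| = (0.2154,0.9765); ey = (-0.9765,0.2154)
P = B + 1.82·ex + 1.38·ey = (-2.1278,-0.6870)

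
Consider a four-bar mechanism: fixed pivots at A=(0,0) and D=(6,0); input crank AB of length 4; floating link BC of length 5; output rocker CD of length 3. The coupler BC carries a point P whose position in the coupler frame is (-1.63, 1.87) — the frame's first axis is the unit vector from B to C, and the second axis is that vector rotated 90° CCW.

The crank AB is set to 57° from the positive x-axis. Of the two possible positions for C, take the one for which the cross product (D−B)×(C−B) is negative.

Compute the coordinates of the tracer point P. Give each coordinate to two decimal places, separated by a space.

3.59 5.39

A=(0,0), D=(6.00,0)
B = A + 4.00·(cos57°, sin57°) = (2.1786, 3.3547)
|BD| = 5.0850
circle(B,5.00) ∩ circle(D,3.00): a=4.1158, h=2.8391
  candidates: C₊=(7.1446,2.7731) cross=14.437; C₋=(3.3986,-1.4942) cross=-14.437
  mode - wants cross < 0 → take C=(3.3986,-1.4942) (cross=-14.437)
ex = (C−B)/|BC| = (0.2440,-0.9698); ey = (0.9698,0.2440)
P = B + -1.63·ex + 1.87·ey = (3.5943,5.3917)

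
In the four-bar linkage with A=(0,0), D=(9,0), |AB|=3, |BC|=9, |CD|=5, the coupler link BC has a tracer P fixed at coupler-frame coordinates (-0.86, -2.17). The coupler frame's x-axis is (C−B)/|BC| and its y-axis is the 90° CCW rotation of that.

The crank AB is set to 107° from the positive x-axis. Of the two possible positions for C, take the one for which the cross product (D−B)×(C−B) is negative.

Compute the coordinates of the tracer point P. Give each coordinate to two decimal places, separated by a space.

A=(0,0), D=(9.00,0)
B = A + 3.00·(cos107°, sin107°) = (-0.8771, 2.8689)
|BD| = 10.2853
circle(B,9.00) ∩ circle(D,5.00): a=7.8650, h=4.3752
  candidates: C₊=(7.8961,4.8766) cross=45.000; C₋=(5.4553,-3.5264) cross=-45.000
  mode - wants cross < 0 → take C=(5.4553,-3.5264) (cross=-45.000)
ex = (C−B)/|BC| = (0.7036,-0.7106); ey = (0.7106,0.7036)
P = B + -0.86·ex + -2.17·ey = (-3.0242,1.9532)

-3.02 1.95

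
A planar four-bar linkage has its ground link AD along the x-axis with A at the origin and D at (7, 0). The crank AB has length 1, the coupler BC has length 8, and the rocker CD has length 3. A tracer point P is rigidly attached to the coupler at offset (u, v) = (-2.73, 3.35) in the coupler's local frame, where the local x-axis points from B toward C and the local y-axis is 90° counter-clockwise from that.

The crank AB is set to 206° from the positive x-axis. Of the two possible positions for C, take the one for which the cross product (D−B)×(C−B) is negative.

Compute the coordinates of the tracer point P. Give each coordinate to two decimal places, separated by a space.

A=(0,0), D=(7.00,0)
B = A + 1.00·(cos206°, sin206°) = (-0.8988, -0.4384)
|BD| = 7.9109
circle(B,8.00) ∩ circle(D,3.00): a=7.4317, h=2.9615
  candidates: C₊=(6.3574,2.9304) cross=23.428; C₋=(6.6856,-2.9835) cross=-23.428
  mode - wants cross < 0 → take C=(6.6856,-2.9835) (cross=-23.428)
ex = (C−B)/|BC| = (0.9480,-0.3181); ey = (0.3181,0.9480)
P = B + -2.73·ex + 3.35·ey = (-2.4212,3.6061)

-2.42 3.61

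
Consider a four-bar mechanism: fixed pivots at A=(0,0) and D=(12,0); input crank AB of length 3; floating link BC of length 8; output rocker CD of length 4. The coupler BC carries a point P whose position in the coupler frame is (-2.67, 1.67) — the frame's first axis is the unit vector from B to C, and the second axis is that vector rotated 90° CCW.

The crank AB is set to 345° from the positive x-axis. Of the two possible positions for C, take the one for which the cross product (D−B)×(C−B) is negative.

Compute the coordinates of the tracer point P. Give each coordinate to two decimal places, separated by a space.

1.01 1.74

A=(0,0), D=(12.00,0)
B = A + 3.00·(cos345°, sin345°) = (2.8978, -0.7765)
|BD| = 9.1353
circle(B,8.00) ∩ circle(D,4.00): a=7.1948, h=3.4978
  candidates: C₊=(9.7693,3.3202) cross=31.953; C₋=(10.3639,-3.6501) cross=-31.953
  mode - wants cross < 0 → take C=(10.3639,-3.6501) (cross=-31.953)
ex = (C−B)/|BC| = (0.9333,-0.3592); ey = (0.3592,0.9333)
P = B + -2.67·ex + 1.67·ey = (1.0058,1.7412)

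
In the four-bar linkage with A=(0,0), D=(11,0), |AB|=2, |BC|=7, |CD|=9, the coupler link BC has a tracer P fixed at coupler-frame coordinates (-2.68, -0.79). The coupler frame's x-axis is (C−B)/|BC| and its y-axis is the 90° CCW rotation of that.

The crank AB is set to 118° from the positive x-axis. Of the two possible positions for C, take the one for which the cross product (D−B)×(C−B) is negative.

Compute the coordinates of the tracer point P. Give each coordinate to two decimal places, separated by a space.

A=(0,0), D=(11.00,0)
B = A + 2.00·(cos118°, sin118°) = (-0.9389, 1.7659)
|BD| = 12.0688
circle(B,7.00) ∩ circle(D,9.00): a=4.7087, h=5.1796
  candidates: C₊=(4.4769,6.2008) cross=62.512; C₋=(2.9612,-4.0469) cross=-62.512
  mode - wants cross < 0 → take C=(2.9612,-4.0469) (cross=-62.512)
ex = (C−B)/|BC| = (0.5572,-0.8304); ey = (0.8304,0.5572)
P = B + -2.68·ex + -0.79·ey = (-3.0882,3.5512)

-3.09 3.55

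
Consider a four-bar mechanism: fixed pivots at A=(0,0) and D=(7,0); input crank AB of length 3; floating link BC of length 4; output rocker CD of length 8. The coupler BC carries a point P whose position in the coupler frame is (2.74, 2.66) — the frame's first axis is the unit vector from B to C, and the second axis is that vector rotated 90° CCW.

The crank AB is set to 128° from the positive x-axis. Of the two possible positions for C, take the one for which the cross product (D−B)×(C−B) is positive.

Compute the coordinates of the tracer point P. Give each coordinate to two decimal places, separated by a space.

-1.84 6.18

A=(0,0), D=(7.00,0)
B = A + 3.00·(cos128°, sin128°) = (-1.8470, 2.3640)
|BD| = 9.1574
circle(B,4.00) ∩ circle(D,8.00): a=1.9579, h=3.4881
  candidates: C₊=(0.9450,5.2285) cross=31.942; C₋=(-0.8560,-1.5113) cross=-31.942
  mode + wants cross > 0 → take C=(0.9450,5.2285) (cross=31.942)
ex = (C−B)/|BC| = (0.6980,0.7161); ey = (-0.7161,0.6980)
P = B + 2.74·ex + 2.66·ey = (-1.8393,6.1828)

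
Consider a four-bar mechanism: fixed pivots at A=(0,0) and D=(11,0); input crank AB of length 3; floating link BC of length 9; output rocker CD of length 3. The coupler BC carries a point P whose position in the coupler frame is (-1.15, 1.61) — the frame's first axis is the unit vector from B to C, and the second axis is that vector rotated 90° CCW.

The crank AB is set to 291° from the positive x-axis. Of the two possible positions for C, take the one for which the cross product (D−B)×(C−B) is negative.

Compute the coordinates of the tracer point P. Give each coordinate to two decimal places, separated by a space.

A=(0,0), D=(11.00,0)
B = A + 3.00·(cos291°, sin291°) = (1.0751, -2.8007)
|BD| = 10.3125
circle(B,9.00) ∩ circle(D,3.00): a=8.6472, h=2.4953
  candidates: C₊=(8.7196,1.9492) cross=25.733; C₋=(10.0749,-2.8538) cross=-25.733
  mode - wants cross < 0 → take C=(10.0749,-2.8538) (cross=-25.733)
ex = (C−B)/|BC| = (1.0000,-0.0059); ey = (0.0059,1.0000)
P = B + -1.15·ex + 1.61·ey = (-0.0654,-1.1840)

-0.07 -1.18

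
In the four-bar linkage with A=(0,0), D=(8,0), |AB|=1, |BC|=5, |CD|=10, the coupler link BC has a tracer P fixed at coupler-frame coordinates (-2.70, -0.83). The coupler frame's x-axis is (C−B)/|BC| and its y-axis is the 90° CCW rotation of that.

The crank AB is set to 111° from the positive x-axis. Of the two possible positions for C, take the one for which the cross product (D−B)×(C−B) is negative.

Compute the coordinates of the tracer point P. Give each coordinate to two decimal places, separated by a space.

A=(0,0), D=(8.00,0)
B = A + 1.00·(cos111°, sin111°) = (-0.3584, 0.9336)
|BD| = 8.4103
circle(B,5.00) ∩ circle(D,10.00): a=-0.2536, h=4.9936
  candidates: C₊=(-0.0561,5.9244) cross=41.998; C₋=(-1.1647,-4.0010) cross=-41.998
  mode - wants cross < 0 → take C=(-1.1647,-4.0010) (cross=-41.998)
ex = (C−B)/|BC| = (-0.1613,-0.9869); ey = (0.9869,-0.1613)
P = B + -2.70·ex + -0.83·ey = (-0.7421,3.7321)

-0.74 3.73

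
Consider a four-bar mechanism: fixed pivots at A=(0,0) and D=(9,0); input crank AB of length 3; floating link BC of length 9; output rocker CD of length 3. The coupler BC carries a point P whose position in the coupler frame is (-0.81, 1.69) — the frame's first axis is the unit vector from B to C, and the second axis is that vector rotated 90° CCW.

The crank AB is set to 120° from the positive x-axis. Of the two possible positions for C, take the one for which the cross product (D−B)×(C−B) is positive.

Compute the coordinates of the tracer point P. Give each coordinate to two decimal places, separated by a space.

-2.31 4.29

A=(0,0), D=(9.00,0)
B = A + 3.00·(cos120°, sin120°) = (-1.5000, 2.5981)
|BD| = 10.8167
circle(B,9.00) ∩ circle(D,3.00): a=8.7365, h=2.1617
  candidates: C₊=(7.5000,2.5981) cross=23.383; C₋=(6.4615,-1.5988) cross=-23.383
  mode + wants cross > 0 → take C=(7.5000,2.5981) (cross=23.383)
ex = (C−B)/|BC| = (1.0000,0.0000); ey = (-0.0000,1.0000)
P = B + -0.81·ex + 1.69·ey = (-2.3100,4.2881)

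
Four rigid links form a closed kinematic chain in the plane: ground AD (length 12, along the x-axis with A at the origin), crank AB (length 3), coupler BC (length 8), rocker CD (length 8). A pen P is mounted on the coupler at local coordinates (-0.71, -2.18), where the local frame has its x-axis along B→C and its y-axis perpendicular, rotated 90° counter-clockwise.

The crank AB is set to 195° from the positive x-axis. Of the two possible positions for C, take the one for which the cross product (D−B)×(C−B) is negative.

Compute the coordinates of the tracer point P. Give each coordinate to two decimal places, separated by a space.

-4.25 -2.63

A=(0,0), D=(12.00,0)
B = A + 3.00·(cos195°, sin195°) = (-2.8978, -0.7765)
|BD| = 14.9180
circle(B,8.00) ∩ circle(D,8.00): a=7.4590, h=2.8919
  candidates: C₊=(4.4006,2.4998) cross=43.142; C₋=(4.7016,-3.2763) cross=-43.142
  mode - wants cross < 0 → take C=(4.7016,-3.2763) (cross=-43.142)
ex = (C−B)/|BC| = (0.9499,-0.3125); ey = (0.3125,0.9499)
P = B + -0.71·ex + -2.18·ey = (-4.2534,-2.6254)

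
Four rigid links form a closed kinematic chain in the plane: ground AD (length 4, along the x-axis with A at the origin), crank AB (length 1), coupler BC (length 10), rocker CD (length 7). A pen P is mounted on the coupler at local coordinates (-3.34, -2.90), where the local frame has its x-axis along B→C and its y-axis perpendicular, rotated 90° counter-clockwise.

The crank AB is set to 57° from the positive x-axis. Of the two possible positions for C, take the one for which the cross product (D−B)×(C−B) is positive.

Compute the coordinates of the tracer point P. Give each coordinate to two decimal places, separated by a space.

-2.07 -2.73

A=(0,0), D=(4.00,0)
B = A + 1.00·(cos57°, sin57°) = (0.5446, 0.8387)
|BD| = 3.5557
circle(B,10.00) ∩ circle(D,7.00): a=8.9495, h=4.4617
  candidates: C₊=(10.2940,3.0636) cross=15.865; C₋=(8.1892,-5.6081) cross=-15.865
  mode + wants cross > 0 → take C=(10.2940,3.0636) (cross=15.865)
ex = (C−B)/|BC| = (0.9749,0.2225); ey = (-0.2225,0.9749)
P = B + -3.34·ex + -2.90·ey = (-2.0664,-2.7318)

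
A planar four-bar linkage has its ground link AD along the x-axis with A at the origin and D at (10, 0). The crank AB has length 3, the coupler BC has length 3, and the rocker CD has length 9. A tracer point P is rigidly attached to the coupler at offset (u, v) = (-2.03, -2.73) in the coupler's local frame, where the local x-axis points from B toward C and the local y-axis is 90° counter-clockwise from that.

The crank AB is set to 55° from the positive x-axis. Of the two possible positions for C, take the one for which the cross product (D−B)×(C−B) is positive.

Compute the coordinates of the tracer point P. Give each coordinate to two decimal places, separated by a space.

A=(0,0), D=(10.00,0)
B = A + 3.00·(cos55°, sin55°) = (1.7207, 2.4575)
|BD| = 8.6363
circle(B,3.00) ∩ circle(D,9.00): a=0.1497, h=2.9963
  candidates: C₊=(2.7168,5.2873) cross=25.877; C₋=(1.0116,-0.4575) cross=-25.877
  mode + wants cross > 0 → take C=(2.7168,5.2873) (cross=25.877)
ex = (C−B)/|BC| = (0.3320,0.9433); ey = (-0.9433,0.3320)
P = B + -2.03·ex + -2.73·ey = (3.6218,-0.3638)

3.62 -0.36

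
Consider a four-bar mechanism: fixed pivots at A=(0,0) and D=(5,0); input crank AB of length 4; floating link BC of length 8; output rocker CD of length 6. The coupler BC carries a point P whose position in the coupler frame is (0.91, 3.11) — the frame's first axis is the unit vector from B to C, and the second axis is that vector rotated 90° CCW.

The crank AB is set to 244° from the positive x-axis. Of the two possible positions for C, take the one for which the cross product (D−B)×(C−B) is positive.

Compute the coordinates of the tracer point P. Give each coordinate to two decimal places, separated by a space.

-4.46 -1.82

A=(0,0), D=(5.00,0)
B = A + 4.00·(cos244°, sin244°) = (-1.7535, -3.5952)
|BD| = 7.6508
circle(B,8.00) ∩ circle(D,6.00): a=5.6553, h=5.6584
  candidates: C₊=(0.5796,4.0571) cross=43.292; C₋=(5.8975,-5.9325) cross=-43.292
  mode + wants cross > 0 → take C=(0.5796,4.0571) (cross=43.292)
ex = (C−B)/|BC| = (0.2916,0.9565); ey = (-0.9565,0.2916)
P = B + 0.91·ex + 3.11·ey = (-4.4629,-1.8178)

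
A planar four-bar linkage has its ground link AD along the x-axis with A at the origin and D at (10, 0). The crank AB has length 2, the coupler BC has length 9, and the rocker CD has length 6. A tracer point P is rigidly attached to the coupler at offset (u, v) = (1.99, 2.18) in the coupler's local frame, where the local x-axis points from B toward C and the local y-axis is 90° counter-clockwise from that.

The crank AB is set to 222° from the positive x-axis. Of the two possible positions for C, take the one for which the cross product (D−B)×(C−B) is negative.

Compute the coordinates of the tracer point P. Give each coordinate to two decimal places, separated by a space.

1.22 -0.17

A=(0,0), D=(10.00,0)
B = A + 2.00·(cos222°, sin222°) = (-1.4863, -1.3383)
|BD| = 11.5640
circle(B,9.00) ∩ circle(D,6.00): a=7.7277, h=4.6133
  candidates: C₊=(5.6556,4.1384) cross=53.348; C₋=(6.7234,-5.0263) cross=-53.348
  mode - wants cross < 0 → take C=(6.7234,-5.0263) (cross=-53.348)
ex = (C−B)/|BC| = (0.9122,-0.4098); ey = (0.4098,0.9122)
P = B + 1.99·ex + 2.18·ey = (1.2223,-0.1652)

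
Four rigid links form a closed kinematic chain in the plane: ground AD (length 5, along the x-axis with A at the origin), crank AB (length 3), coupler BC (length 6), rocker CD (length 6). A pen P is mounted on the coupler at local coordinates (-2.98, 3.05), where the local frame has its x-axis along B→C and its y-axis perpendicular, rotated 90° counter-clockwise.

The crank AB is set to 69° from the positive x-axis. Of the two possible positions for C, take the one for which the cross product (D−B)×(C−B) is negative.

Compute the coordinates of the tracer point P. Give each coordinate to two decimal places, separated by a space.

4.67 5.09

A=(0,0), D=(5.00,0)
B = A + 3.00·(cos69°, sin69°) = (1.0751, 2.8007)
|BD| = 4.8217
circle(B,6.00) ∩ circle(D,6.00): a=2.4109, h=5.4943
  candidates: C₊=(6.2290,5.8728) cross=26.492; C₋=(-0.1539,-3.0720) cross=-26.492
  mode - wants cross < 0 → take C=(-0.1539,-3.0720) (cross=-26.492)
ex = (C−B)/|BC| = (-0.2048,-0.9788); ey = (0.9788,-0.2048)
P = B + -2.98·ex + 3.05·ey = (4.6708,5.0928)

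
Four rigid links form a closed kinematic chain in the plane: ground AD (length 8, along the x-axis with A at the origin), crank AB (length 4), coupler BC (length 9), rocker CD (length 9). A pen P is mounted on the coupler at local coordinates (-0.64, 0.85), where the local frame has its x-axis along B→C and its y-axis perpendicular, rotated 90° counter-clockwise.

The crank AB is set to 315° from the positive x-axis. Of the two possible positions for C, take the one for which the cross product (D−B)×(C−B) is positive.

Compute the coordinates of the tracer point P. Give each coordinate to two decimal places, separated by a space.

A=(0,0), D=(8.00,0)
B = A + 4.00·(cos315°, sin315°) = (2.8284, -2.8284)
|BD| = 5.8945
circle(B,9.00) ∩ circle(D,9.00): a=2.9473, h=8.5037
  candidates: C₊=(1.3338,6.0466) cross=50.125; C₋=(9.4947,-8.8750) cross=-50.125
  mode + wants cross > 0 → take C=(1.3338,6.0466) (cross=50.125)
ex = (C−B)/|BC| = (-0.1661,0.9861); ey = (-0.9861,-0.1661)
P = B + -0.64·ex + 0.85·ey = (2.0965,-3.6007)

2.10 -3.60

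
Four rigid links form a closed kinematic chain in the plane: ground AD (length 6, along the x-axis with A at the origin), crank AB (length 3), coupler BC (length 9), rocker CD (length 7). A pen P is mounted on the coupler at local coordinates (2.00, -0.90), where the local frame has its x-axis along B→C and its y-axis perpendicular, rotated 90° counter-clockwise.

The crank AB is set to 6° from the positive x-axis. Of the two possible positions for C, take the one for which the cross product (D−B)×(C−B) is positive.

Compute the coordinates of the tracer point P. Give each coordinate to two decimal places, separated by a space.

5.14 0.73

A=(0,0), D=(6.00,0)
B = A + 3.00·(cos6°, sin6°) = (2.9836, 0.3136)
|BD| = 3.0327
circle(B,9.00) ∩ circle(D,7.00): a=6.7922, h=5.9048
  candidates: C₊=(10.3499,5.4844) cross=17.907; C₋=(9.1288,-6.2618) cross=-17.907
  mode + wants cross > 0 → take C=(10.3499,5.4844) (cross=17.907)
ex = (C−B)/|BC| = (0.8185,0.5745); ey = (-0.5745,0.8185)
P = B + 2.00·ex + -0.90·ey = (5.1376,0.7260)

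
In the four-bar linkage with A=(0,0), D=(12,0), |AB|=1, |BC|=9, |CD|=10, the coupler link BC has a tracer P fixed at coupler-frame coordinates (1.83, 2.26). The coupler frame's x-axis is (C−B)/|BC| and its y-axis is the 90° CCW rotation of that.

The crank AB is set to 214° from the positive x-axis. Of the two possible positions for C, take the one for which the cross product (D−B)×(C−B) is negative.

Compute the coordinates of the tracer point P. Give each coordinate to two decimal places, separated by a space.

A=(0,0), D=(12.00,0)
B = A + 1.00·(cos214°, sin214°) = (-0.8290, -0.5592)
|BD| = 12.8412
circle(B,9.00) ∩ circle(D,10.00): a=5.6808, h=6.9806
  candidates: C₊=(4.5424,6.6621) cross=89.639; C₋=(5.1504,-7.2858) cross=-89.639
  mode - wants cross < 0 → take C=(5.1504,-7.2858) (cross=-89.639)
ex = (C−B)/|BC| = (0.6644,-0.7474); ey = (0.7474,0.6644)
P = B + 1.83·ex + 2.26·ey = (2.0759,-0.4254)

2.08 -0.43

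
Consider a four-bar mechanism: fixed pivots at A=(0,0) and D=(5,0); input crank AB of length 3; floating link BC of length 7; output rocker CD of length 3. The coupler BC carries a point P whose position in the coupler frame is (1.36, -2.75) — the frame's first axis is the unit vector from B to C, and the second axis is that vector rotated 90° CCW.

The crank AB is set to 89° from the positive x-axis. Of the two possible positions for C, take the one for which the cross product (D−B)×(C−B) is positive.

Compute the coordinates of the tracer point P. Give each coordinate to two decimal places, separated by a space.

A=(0,0), D=(5.00,0)
B = A + 3.00·(cos89°, sin89°) = (0.0524, 2.9995)
|BD| = 5.7859
circle(B,7.00) ∩ circle(D,3.00): a=6.3496, h=2.9466
  candidates: C₊=(7.0096,2.2274) cross=17.048; C₋=(3.9545,-2.8119) cross=-17.048
  mode + wants cross > 0 → take C=(7.0096,2.2274) (cross=17.048)
ex = (C−B)/|BC| = (0.9939,-0.1103); ey = (0.1103,0.9939)
P = B + 1.36·ex + -2.75·ey = (1.1007,0.1163)

1.10 0.12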